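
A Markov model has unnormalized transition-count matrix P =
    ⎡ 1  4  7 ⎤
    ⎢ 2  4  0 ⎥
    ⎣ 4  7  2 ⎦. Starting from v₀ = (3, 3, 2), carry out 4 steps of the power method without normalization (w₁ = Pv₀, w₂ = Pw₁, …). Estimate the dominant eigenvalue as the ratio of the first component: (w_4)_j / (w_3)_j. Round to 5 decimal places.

9.35511

w1 = Pv₀ = (1·3 + 4·3 + 7·2; 2·3 + 4·3 + 0·2; 4·3 + 7·3 + 2·2) = (29, 18, 37)
w2 = Pw1 = (1·29 + 4·18 + 7·37; 2·29 + 4·18 + 0·37; 4·29 + 7·18 + 2·37) = (360, 130, 316)
w3 = Pw2 = (3092, 1240, 2982)
w4 = Pw3 = (28926, 11144, 27012)
Ratio at component: 28926 / 3092 = 9.35511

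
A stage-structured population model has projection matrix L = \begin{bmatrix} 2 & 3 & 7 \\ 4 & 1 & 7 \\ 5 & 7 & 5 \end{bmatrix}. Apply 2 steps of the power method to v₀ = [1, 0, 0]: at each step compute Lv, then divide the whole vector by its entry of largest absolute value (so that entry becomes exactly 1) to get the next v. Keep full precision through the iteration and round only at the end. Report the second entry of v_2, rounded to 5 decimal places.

Lv0 = (2.000000, 4.000000, 5.000000); divide by 5.000000 → v1 = (0.400000, 0.800000, 1.000000)
Lv1 = (10.200000, 9.400000, 12.600000); divide by 12.600000 → v2 = (0.809524, 0.746032, 1.000000)
Requested entry of v2: 47/63 = 0.74603

0.74603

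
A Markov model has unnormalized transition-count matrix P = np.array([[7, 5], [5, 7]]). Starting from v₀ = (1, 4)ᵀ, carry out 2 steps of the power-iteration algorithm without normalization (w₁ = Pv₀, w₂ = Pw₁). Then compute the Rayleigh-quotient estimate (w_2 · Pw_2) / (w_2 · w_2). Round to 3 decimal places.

w1 = Pv₀ = (7·1 + 5·4; 5·1 + 7·4) = (27, 33)
w2 = Pw1 = (7·27 + 5·33; 5·27 + 7·33) = (354, 366)
Pw2 = (4308, 4332)
w2·Pw2 = 354·4308 + 366·4332 = 3110544; w2·w2 = 354·354 + 366·366 = 259272
λ ≈ 3110544/259272 = 11.997

λ ≈ 11.997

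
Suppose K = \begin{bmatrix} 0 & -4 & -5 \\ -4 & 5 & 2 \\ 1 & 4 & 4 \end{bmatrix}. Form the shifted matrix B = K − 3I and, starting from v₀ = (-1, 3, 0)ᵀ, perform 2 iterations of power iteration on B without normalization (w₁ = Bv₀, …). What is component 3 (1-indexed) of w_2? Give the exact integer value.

B = K − 3I has rows (-3, -4, -5); (-4, 2, 2); (1, 4, 1)
w1 = Bv₀ = ((-3)·(-1) + (-4)·3 + (-5)·0; (-4)·(-1) + 2·3 + 2·0; 1·(-1) + 4·3 + 1·0) = (-9, 10, 11)
w2 = Bw1 = ((-3)·(-9) + (-4)·10 + (-5)·11; (-4)·(-9) + 2·10 + 2·11; 1·(-9) + 4·10 + 1·11) = (-68, 78, 42)
Requested component of w2: 42

42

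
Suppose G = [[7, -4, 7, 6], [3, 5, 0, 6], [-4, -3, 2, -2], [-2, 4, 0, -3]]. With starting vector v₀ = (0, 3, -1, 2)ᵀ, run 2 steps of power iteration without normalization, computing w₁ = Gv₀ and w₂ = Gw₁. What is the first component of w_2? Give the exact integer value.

w1 = Gv₀ = (7·0 + (-4)·3 + 7·(-1) + 6·2; 3·0 + 5·3 + 0·(-1) + 6·2; (-4)·0 + (-3)·3 + 2·(-1) + (-2)·2; (-2)·0 + 4·3 + 0·(-1) + (-3)·2) = (-7, 27, -15, 6)
w2 = Gw1 = (7·(-7) + (-4)·27 + 7·(-15) + 6·6; 3·(-7) + 5·27 + 0·(-15) + 6·6; (-4)·(-7) + (-3)·27 + 2·(-15) + (-2)·6; (-2)·(-7) + 4·27 + 0·(-15) + (-3)·6) = (-226, 150, -95, 104)
The requested component of w2 is -226.

-226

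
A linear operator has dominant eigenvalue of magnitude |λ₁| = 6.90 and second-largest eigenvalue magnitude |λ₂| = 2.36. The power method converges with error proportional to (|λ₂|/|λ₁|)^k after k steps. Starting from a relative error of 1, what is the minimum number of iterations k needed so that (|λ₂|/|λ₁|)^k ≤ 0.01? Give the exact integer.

|λ₂/λ₁| = 2.36/6.90 = 0.34203
Need k ≥ ln(0.01) / ln(0.34203) = -4.6052 / -1.0729 ≈ 4.292
Smallest integer k satisfying the bound: 5

5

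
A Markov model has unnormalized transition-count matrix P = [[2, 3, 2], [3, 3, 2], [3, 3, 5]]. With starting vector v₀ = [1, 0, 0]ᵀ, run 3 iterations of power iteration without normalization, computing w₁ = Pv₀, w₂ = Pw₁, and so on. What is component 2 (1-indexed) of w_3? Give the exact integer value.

180

w1 = Pv₀ = (2·1 + 3·0 + 2·0; 3·1 + 3·0 + 2·0; 3·1 + 3·0 + 5·0) = (2, 3, 3)
w2 = Pw1 = (2·2 + 3·3 + 2·3; 3·2 + 3·3 + 2·3; 3·2 + 3·3 + 5·3) = (19, 21, 30)
w3 = Pw2 = (161, 180, 270)
The requested component of w3 is 180.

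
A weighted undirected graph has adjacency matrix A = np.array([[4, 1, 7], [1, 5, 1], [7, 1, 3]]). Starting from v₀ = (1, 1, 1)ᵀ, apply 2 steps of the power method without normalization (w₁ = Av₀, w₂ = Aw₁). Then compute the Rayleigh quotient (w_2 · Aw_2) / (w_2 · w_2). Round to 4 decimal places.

10.8255

w1 = Av₀ = (12, 7, 11)
w2 = Aw1 = (132, 58, 124)
Aw2 = (1454, 546, 1354)
w2·Aw2 = 132·1454 + 58·546 + 124·1354 = 391492; w2·w2 = 132·132 + 58·58 + 124·124 = 36164
λ ≈ 391492/36164 = 10.8255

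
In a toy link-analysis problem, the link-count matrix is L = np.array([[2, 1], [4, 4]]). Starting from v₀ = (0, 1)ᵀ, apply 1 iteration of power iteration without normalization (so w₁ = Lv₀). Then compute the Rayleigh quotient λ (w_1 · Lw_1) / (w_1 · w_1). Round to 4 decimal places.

w1 = Lv₀ = (2·0 + 1·1; 4·0 + 4·1) = (1, 4)
Lw1 = (6, 20)
w1·Lw1 = 1·6 + 4·20 = 86; w1·w1 = 1·1 + 4·4 = 17
λ ≈ 86/17 = 5.0588

5.0588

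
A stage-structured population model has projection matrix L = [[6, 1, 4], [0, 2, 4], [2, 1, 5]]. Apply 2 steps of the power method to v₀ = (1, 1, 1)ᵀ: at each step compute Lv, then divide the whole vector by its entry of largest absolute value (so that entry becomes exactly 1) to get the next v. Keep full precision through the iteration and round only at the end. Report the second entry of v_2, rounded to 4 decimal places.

0.4231

Lv0 = (11.00000, 6.00000, 8.00000); divide by 11.00000 → v1 = (1.00000, 0.54545, 0.72727)
Lv1 = (9.45455, 4.00000, 6.18182); divide by 9.45455 → v2 = (1.00000, 0.42308, 0.65385)
Requested entry of v2: 44/104 = 0.4231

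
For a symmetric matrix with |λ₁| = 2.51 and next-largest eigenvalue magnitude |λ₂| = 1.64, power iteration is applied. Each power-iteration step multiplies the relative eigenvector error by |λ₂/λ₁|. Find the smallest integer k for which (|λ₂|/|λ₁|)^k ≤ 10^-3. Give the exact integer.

|λ₂/λ₁| = 1.64/2.51 = 0.65339
Need k ≥ ln(10^-3) / ln(0.65339) = -6.9078 / -0.4256 ≈ 16.231
Smallest integer k satisfying the bound: 17

17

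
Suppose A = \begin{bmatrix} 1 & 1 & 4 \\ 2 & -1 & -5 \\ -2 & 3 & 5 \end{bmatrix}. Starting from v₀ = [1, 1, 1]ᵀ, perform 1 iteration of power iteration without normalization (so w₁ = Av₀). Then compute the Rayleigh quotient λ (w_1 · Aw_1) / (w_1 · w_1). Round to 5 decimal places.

λ ≈ 2.81818

w1 = Av₀ = (1·1 + 1·1 + 4·1; 2·1 + (-1)·1 + (-5)·1; (-2)·1 + 3·1 + 5·1) = (6, -4, 6)
Aw1 = (26, -14, 6)
w1·Aw1 = 6·26 + (-4)·(-14) + 6·6 = 248; w1·w1 = 6·6 + (-4)·(-4) + 6·6 = 88
λ ≈ 248/88 = 2.81818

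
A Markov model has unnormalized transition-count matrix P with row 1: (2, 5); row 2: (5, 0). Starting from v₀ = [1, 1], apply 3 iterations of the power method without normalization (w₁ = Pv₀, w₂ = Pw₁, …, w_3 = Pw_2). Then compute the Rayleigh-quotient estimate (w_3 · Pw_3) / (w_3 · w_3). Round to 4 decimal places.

w1 = Pv₀ = (7, 5)
w2 = Pw1 = (39, 35)
w3 = Pw2 = (253, 195)
Pw3 = (1481, 1265)
w3·Pw3 = 253·1481 + 195·1265 = 621368; w3·w3 = 253·253 + 195·195 = 102034
λ ≈ 621368/102034 = 6.0898

6.0898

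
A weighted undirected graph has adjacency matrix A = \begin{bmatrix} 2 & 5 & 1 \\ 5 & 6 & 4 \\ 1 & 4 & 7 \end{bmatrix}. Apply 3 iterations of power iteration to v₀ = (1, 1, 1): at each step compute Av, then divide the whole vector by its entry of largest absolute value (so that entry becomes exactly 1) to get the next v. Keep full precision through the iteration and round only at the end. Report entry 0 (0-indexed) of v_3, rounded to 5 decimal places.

Av0 = (8.000000, 15.000000, 12.000000); divide by 15.000000 → v1 = (0.533333, 1.000000, 0.800000)
Av1 = (6.866667, 11.866667, 10.133333); divide by 11.866667 → v2 = (0.578652, 1.000000, 0.853933)
Av2 = (7.011236, 12.308989, 10.556180); divide by 12.308989 → v3 = (0.569603, 1.000000, 0.857599)
Requested entry of v3: 1248/2191 = 0.56960

0.56960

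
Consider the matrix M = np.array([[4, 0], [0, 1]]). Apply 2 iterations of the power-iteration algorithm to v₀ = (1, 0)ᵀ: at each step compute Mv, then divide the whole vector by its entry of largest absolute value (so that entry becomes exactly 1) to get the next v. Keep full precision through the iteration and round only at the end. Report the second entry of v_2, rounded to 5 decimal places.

Mv0 = (4.000000, 0.000000); divide by 4.000000 → v1 = (1.000000, 0.000000)
Mv1 = (4.000000, 0.000000); divide by 4.000000 → v2 = (1.000000, 0.000000)
Requested entry of v2: 0/16 = 0.00000

0.00000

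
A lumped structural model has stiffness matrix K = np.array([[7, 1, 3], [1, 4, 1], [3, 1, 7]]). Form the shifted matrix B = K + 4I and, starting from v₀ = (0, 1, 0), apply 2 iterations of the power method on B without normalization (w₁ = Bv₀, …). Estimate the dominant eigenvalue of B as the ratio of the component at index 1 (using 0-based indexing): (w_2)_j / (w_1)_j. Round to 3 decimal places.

μ ≈ 8.250

B = K + 4I has rows (11, 1, 3); (1, 8, 1); (3, 1, 11)
w1 = Bv₀ = (1, 8, 1)
w2 = Bw1 = (22, 66, 22)
Ratio: 66/8 = 8.250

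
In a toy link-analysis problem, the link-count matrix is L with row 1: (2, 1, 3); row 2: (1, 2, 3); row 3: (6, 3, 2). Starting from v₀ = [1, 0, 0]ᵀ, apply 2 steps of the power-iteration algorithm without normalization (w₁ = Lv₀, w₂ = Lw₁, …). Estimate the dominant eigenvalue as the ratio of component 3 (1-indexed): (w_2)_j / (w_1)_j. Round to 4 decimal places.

w1 = Lv₀ = (2, 1, 6)
w2 = Lw1 = (23, 22, 27)
Ratio at component: 27 / 6 = 4.5000

λ ≈ 4.5000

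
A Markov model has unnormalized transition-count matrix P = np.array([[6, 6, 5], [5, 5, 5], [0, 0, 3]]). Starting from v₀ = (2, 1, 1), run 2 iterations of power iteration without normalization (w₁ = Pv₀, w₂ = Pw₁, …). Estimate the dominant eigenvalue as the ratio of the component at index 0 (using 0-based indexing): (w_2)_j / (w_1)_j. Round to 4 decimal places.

11.8696

w1 = Pv₀ = (23, 20, 3)
w2 = Pw1 = (273, 230, 9)
Ratio at component: 273 / 23 = 11.8696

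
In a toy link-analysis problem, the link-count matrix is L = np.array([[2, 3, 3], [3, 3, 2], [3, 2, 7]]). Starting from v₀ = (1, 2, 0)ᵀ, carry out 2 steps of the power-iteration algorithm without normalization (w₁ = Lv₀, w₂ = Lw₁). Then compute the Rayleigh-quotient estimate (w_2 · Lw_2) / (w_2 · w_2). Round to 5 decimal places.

w1 = Lv₀ = (8, 9, 7)
w2 = Lw1 = (64, 65, 91)
Lw2 = (596, 569, 959)
w2·Lw2 = 64·596 + 65·569 + 91·959 = 162398; w2·w2 = 64·64 + 65·65 + 91·91 = 16602
λ ≈ 162398/16602 = 9.78183

9.78183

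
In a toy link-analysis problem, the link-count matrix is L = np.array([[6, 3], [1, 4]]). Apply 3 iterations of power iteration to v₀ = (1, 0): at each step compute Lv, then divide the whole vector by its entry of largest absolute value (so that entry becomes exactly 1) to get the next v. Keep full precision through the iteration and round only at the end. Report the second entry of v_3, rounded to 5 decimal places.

0.29924

Lv0 = (6.000000, 1.000000); divide by 6.000000 → v1 = (1.000000, 0.166667)
Lv1 = (6.500000, 1.666667); divide by 6.500000 → v2 = (1.000000, 0.256410)
Lv2 = (6.769231, 2.025641); divide by 6.769231 → v3 = (1.000000, 0.299242)
Requested entry of v3: 79/264 = 0.29924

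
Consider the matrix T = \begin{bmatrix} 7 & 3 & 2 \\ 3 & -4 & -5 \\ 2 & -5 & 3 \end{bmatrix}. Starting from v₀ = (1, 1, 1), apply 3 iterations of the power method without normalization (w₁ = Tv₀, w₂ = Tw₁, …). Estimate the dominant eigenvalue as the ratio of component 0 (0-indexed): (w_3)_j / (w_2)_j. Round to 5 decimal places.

λ ≈ 11.36364

w1 = Tv₀ = (7·1 + 3·1 + 2·1; 3·1 + (-4)·1 + (-5)·1; 2·1 + (-5)·1 + 3·1) = (12, -6, 0)
w2 = Tw1 = (7·12 + 3·(-6) + 2·0; 3·12 + (-4)·(-6) + (-5)·0; 2·12 + (-5)·(-6) + 3·0) = (66, 60, 54)
w3 = Tw2 = (750, -312, -6)
Ratio at component: 750 / 66 = 11.36364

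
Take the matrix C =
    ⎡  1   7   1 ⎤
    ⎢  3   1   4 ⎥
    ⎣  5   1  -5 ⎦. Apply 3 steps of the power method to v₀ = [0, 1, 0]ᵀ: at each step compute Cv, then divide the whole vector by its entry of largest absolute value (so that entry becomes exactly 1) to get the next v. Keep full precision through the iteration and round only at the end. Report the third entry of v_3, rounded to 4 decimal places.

Cv0 = (7.00000, 1.00000, 1.00000); divide by 7.00000 → v1 = (1.00000, 0.14286, 0.14286)
Cv1 = (2.14286, 3.71429, 4.42857); divide by 4.42857 → v2 = (0.48387, 0.83871, 1.00000)
Cv2 = (7.35484, 6.29032, -1.74194); divide by 7.35484 → v3 = (1.00000, 0.85526, -0.23684)
Requested entry of v3: -54/228 = -0.2368

-0.2368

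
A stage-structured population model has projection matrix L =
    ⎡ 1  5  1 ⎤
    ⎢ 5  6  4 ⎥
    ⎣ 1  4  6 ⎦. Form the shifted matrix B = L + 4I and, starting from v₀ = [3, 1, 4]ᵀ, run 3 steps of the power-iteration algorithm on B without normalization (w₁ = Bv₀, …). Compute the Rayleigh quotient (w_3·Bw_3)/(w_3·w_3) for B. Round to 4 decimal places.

B = L + 4I has rows (5, 5, 1); (5, 10, 4); (1, 4, 10)
w1 = Bv₀ = (24, 41, 47)
w2 = Bw1 = (372, 718, 658)
w3 = Bw2 = (6108, 11672, 9824)
Bw3 = (98724, 186556, 151036)
w3·Bw3 = 4264265488; w3·w3 = 270054224; μ ≈ 4264265488/270054224 = 15.7904

μ ≈ 15.7904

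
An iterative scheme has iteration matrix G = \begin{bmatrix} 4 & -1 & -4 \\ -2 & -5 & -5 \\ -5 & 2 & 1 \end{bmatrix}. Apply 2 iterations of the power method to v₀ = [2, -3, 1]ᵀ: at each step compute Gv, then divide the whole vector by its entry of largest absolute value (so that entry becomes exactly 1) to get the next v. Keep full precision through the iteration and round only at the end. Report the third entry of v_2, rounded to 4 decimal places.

-0.4634

Gv0 = (7.00000, 6.00000, -15.00000); divide by -15.00000 → v1 = (-0.46667, -0.40000, 1.00000)
Gv1 = (-5.46667, -2.06667, 2.53333); divide by -5.46667 → v2 = (1.00000, 0.37805, -0.46341)
Requested entry of v2: -38/82 = -0.4634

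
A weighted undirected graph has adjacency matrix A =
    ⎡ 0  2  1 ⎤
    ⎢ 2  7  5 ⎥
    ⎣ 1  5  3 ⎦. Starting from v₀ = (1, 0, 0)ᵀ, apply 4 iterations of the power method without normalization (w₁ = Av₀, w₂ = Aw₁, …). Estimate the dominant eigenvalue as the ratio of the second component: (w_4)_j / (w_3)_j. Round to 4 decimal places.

w1 = Av₀ = (0, 2, 1)
w2 = Aw1 = (5, 19, 13)
w3 = Aw2 = (51, 208, 139)
w4 = Aw3 = (555, 2253, 1508)
Ratio at component: 2253 / 208 = 10.8317

10.8317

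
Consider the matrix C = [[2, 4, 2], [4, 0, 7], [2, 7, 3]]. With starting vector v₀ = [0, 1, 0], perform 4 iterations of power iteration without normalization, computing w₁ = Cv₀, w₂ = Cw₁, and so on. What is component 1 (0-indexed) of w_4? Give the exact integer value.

w1 = Cv₀ = (4, 0, 7)
w2 = Cw1 = (22, 65, 29)
w3 = Cw2 = (362, 291, 586)
w4 = Cw3 = (3060, 5550, 4519)
The requested component of w4 is 5550.

5550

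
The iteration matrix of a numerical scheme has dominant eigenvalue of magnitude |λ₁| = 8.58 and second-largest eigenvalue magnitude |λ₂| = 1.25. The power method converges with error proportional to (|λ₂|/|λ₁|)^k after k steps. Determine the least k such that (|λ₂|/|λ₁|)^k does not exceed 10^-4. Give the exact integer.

5

|λ₂/λ₁| = 1.25/8.58 = 0.14569
Need k ≥ ln(10^-4) / ln(0.14569) = -9.2103 / -1.9263 ≈ 4.781
Smallest integer k satisfying the bound: 5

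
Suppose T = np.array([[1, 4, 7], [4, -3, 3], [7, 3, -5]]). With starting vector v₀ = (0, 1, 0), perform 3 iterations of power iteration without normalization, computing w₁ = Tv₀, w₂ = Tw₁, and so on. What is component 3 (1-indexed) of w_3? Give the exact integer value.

173

w1 = Tv₀ = (1·0 + 4·1 + 7·0; 4·0 + (-3)·1 + 3·0; 7·0 + 3·1 + (-5)·0) = (4, -3, 3)
w2 = Tw1 = (1·4 + 4·(-3) + 7·3; 4·4 + (-3)·(-3) + 3·3; 7·4 + 3·(-3) + (-5)·3) = (13, 34, 4)
w3 = Tw2 = (177, -38, 173)
The requested component of w3 is 173.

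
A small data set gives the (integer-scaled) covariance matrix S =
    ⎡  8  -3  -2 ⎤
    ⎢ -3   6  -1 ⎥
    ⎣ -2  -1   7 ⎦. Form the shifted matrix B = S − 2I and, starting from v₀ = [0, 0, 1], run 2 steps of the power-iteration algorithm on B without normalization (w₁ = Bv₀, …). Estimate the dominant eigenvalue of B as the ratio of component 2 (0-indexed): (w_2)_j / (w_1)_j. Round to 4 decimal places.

6.0000

B = S − 2I has rows (6, -3, -2); (-3, 4, -1); (-2, -1, 5)
w1 = Bv₀ = (6·0 + (-3)·0 + (-2)·1; (-3)·0 + 4·0 + (-1)·1; (-2)·0 + (-1)·0 + 5·1) = (-2, -1, 5)
w2 = Bw1 = (6·(-2) + (-3)·(-1) + (-2)·5; (-3)·(-2) + 4·(-1) + (-1)·5; (-2)·(-2) + (-1)·(-1) + 5·5) = (-19, -3, 30)
Ratio: 30/5 = 6.0000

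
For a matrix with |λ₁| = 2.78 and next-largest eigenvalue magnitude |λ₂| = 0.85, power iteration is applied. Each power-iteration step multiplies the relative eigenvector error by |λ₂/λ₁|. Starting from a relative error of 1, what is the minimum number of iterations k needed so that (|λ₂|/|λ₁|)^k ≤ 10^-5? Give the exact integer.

|λ₂/λ₁| = 0.85/2.78 = 0.30576
Need k ≥ ln(10^-5) / ln(0.30576) = -11.5129 / -1.1850 ≈ 9.716
Smallest integer k satisfying the bound: 10

10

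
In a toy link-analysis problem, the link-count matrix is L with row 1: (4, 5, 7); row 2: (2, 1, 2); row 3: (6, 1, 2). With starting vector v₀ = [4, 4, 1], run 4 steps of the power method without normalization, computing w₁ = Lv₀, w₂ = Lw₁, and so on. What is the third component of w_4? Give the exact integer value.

38392

w1 = Lv₀ = (43, 14, 30)
w2 = Lw1 = (452, 160, 332)
w3 = Lw2 = (4932, 1728, 3536)
w4 = Lw3 = (53120, 18664, 38392)
The requested component of w4 is 38392.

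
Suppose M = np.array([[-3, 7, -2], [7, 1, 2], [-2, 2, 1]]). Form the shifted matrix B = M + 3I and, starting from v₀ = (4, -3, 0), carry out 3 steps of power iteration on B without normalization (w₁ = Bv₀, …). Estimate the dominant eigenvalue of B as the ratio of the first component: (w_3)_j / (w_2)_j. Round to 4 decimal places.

μ ≈ -5.8071

B = M + 3I has rows (0, 7, -2); (7, 4, 2); (-2, 2, 4)
w1 = Bv₀ = (-21, 16, -14)
w2 = Bw1 = (140, -111, 18)
w3 = Bw2 = (-813, 572, -430)
Ratio: -813/140 = -5.8071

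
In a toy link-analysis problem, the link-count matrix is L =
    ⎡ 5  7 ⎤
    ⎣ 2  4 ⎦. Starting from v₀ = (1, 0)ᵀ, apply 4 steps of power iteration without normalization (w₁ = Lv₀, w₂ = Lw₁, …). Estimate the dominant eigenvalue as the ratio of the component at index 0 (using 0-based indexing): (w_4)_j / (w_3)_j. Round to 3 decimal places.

w1 = Lv₀ = (5, 2)
w2 = Lw1 = (39, 18)
w3 = Lw2 = (321, 150)
w4 = Lw3 = (2655, 1242)
Ratio at component: 2655 / 321 = 8.271

8.271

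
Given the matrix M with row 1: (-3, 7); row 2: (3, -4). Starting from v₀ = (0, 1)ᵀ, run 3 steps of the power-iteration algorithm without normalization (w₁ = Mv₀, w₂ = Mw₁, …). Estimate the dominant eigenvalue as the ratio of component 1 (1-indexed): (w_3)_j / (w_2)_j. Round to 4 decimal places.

w1 = Mv₀ = ((-3)·0 + 7·1; 3·0 + (-4)·1) = (7, -4)
w2 = Mw1 = ((-3)·7 + 7·(-4); 3·7 + (-4)·(-4)) = (-49, 37)
w3 = Mw2 = (406, -295)
Ratio at component: 406 / -49 = -8.2857

-8.2857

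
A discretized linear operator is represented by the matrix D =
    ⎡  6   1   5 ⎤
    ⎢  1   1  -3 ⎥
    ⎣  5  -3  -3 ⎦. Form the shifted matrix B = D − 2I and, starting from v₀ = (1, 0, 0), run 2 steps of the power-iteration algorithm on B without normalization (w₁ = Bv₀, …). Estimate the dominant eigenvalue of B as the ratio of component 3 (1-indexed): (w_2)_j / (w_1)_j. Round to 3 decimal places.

B = D − 2I has rows (4, 1, 5); (1, -1, -3); (5, -3, -5)
w1 = Bv₀ = (4·1 + 1·0 + 5·0; 1·1 + (-1)·0 + (-3)·0; 5·1 + (-3)·0 + (-5)·0) = (4, 1, 5)
w2 = Bw1 = (4·4 + 1·1 + 5·5; 1·4 + (-1)·1 + (-3)·5; 5·4 + (-3)·1 + (-5)·5) = (42, -12, -8)
Ratio: -8/5 = -1.600

μ ≈ -1.600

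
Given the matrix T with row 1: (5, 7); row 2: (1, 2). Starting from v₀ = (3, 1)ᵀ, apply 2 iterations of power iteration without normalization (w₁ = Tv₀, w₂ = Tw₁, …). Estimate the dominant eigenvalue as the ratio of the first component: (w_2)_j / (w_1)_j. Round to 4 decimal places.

6.5909

w1 = Tv₀ = (22, 5)
w2 = Tw1 = (145, 32)
Ratio at component: 145 / 22 = 6.5909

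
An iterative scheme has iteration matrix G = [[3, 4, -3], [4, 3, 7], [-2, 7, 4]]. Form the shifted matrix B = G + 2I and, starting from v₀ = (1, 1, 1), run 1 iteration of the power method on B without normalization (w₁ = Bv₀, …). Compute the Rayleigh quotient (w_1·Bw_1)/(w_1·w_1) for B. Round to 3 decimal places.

B = G + 2I has rows (5, 4, -3); (4, 5, 7); (-2, 7, 6)
w1 = Bv₀ = (5·1 + 4·1 + (-3)·1; 4·1 + 5·1 + 7·1; (-2)·1 + 7·1 + 6·1) = (6, 16, 11)
Bw1 = (61, 181, 166)
w1·Bw1 = 5088; w1·w1 = 413; μ ≈ 5088/413 = 12.320

12.320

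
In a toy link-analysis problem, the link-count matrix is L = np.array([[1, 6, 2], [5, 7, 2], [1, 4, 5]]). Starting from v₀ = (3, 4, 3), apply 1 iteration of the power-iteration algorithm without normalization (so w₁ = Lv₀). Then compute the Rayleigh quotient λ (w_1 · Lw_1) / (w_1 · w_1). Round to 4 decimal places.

w1 = Lv₀ = (1·3 + 6·4 + 2·3; 5·3 + 7·4 + 2·3; 1·3 + 4·4 + 5·3) = (33, 49, 34)
Lw1 = (395, 576, 399)
w1·Lw1 = 33·395 + 49·576 + 34·399 = 54825; w1·w1 = 33·33 + 49·49 + 34·34 = 4646
λ ≈ 54825/4646 = 11.8005

λ ≈ 11.8005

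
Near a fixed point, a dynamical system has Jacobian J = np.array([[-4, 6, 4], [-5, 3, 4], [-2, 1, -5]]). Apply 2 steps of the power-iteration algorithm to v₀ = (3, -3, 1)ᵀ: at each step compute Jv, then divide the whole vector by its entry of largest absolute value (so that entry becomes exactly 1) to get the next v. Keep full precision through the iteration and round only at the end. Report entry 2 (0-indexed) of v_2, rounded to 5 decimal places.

Jv0 = (-26.000000, -20.000000, -14.000000); divide by -26.000000 → v1 = (1.000000, 0.769231, 0.538462)
Jv1 = (2.769231, -0.538462, -3.923077); divide by -3.923077 → v2 = (-0.705882, 0.137255, 1.000000)
Requested entry of v2: 102/102 = 1.00000

1.00000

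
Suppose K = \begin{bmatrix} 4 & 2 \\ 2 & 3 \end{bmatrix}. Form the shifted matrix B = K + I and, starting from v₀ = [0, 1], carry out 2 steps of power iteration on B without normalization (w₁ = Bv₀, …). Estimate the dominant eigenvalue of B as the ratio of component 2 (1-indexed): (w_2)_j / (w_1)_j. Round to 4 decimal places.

B = K + I has rows (5, 2); (2, 4)
w1 = Bv₀ = (5·0 + 2·1; 2·0 + 4·1) = (2, 4)
w2 = Bw1 = (5·2 + 2·4; 2·2 + 4·4) = (18, 20)
Ratio: 20/4 = 5.0000

μ ≈ 5.0000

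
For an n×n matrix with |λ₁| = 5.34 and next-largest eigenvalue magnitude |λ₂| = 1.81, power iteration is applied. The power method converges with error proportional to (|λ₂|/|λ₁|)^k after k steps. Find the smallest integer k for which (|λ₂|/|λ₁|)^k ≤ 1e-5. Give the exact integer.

11

|λ₂/λ₁| = 1.81/5.34 = 0.33895
Need k ≥ ln(1e-5) / ln(0.33895) = -11.5129 / -1.0819 ≈ 10.641
Smallest integer k satisfying the bound: 11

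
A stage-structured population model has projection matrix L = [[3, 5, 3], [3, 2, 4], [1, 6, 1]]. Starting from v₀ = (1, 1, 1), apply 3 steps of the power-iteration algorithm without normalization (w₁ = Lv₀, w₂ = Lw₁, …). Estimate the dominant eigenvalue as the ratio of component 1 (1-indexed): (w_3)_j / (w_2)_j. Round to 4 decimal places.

w1 = Lv₀ = (11, 9, 8)
w2 = Lw1 = (102, 83, 73)
w3 = Lw2 = (940, 764, 673)
Ratio at component: 940 / 102 = 9.2157

λ ≈ 9.2157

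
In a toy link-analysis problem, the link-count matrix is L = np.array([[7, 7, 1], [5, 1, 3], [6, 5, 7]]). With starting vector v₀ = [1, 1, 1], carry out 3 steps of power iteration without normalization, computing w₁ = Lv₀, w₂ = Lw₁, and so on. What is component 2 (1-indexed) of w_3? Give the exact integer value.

1851

w1 = Lv₀ = (7·1 + 7·1 + 1·1; 5·1 + 1·1 + 3·1; 6·1 + 5·1 + 7·1) = (15, 9, 18)
w2 = Lw1 = (7·15 + 7·9 + 1·18; 5·15 + 1·9 + 3·18; 6·15 + 5·9 + 7·18) = (186, 138, 261)
w3 = Lw2 = (2529, 1851, 3633)
The requested component of w3 is 1851.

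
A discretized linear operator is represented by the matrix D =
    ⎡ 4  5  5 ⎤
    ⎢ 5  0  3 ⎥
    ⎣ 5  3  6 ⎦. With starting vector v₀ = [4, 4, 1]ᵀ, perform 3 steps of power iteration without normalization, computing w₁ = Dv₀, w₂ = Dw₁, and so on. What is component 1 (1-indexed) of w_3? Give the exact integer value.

w1 = Dv₀ = (4·4 + 5·4 + 5·1; 5·4 + 0·4 + 3·1; 5·4 + 3·4 + 6·1) = (41, 23, 38)
w2 = Dw1 = (4·41 + 5·23 + 5·38; 5·41 + 0·23 + 3·38; 5·41 + 3·23 + 6·38) = (469, 319, 502)
w3 = Dw2 = (5981, 3851, 6314)
The requested component of w3 is 5981.

5981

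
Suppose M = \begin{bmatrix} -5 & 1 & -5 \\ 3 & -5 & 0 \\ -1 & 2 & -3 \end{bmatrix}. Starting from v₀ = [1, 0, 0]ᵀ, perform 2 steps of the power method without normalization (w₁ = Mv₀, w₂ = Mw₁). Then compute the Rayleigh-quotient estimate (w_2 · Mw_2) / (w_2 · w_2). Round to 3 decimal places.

λ ≈ -8.286

w1 = Mv₀ = ((-5)·1 + 1·0 + (-5)·0; 3·1 + (-5)·0 + 0·0; (-1)·1 + 2·0 + (-3)·0) = (-5, 3, -1)
w2 = Mw1 = ((-5)·(-5) + 1·3 + (-5)·(-1); 3·(-5) + (-5)·3 + 0·(-1); (-1)·(-5) + 2·3 + (-3)·(-1)) = (33, -30, 14)
Mw2 = (-265, 249, -135)
w2·Mw2 = 33·(-265) + (-30)·249 + 14·(-135) = -18105; w2·w2 = 33·33 + (-30)·(-30) + 14·14 = 2185
λ ≈ -18105/2185 = -8.286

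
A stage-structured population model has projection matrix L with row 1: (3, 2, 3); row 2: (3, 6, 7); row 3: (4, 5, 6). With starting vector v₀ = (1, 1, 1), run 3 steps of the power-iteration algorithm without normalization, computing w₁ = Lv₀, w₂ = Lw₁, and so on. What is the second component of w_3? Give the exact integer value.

3067

w1 = Lv₀ = (8, 16, 15)
w2 = Lw1 = (101, 225, 202)
w3 = Lw2 = (1359, 3067, 2741)
The requested component of w3 is 3067.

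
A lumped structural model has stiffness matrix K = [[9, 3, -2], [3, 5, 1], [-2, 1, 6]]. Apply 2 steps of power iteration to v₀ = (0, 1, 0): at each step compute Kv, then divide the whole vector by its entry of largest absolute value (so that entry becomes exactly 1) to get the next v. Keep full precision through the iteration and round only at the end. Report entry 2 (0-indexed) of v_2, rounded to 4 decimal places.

Kv0 = (3.00000, 5.00000, 1.00000); divide by 5.00000 → v1 = (0.60000, 1.00000, 0.20000)
Kv1 = (8.00000, 7.00000, 1.00000); divide by 8.00000 → v2 = (1.00000, 0.87500, 0.12500)
Requested entry of v2: 5/40 = 0.1250

0.1250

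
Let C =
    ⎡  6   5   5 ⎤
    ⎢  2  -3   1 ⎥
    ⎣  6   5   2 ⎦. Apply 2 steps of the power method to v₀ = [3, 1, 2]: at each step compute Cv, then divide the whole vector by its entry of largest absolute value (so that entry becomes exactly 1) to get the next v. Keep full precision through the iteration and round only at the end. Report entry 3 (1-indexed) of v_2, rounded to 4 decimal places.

Cv0 = (33.00000, 5.00000, 27.00000); divide by 33.00000 → v1 = (1.00000, 0.15152, 0.81818)
Cv1 = (10.84848, 2.36364, 8.39394); divide by 10.84848 → v2 = (1.00000, 0.21788, 0.77374)
Requested entry of v2: 277/358 = 0.7737

0.7737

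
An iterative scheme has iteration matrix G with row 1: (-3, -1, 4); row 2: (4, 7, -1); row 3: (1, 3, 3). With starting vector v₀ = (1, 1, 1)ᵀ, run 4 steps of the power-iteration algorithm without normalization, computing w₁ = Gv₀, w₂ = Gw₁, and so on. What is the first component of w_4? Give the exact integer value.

717

w1 = Gv₀ = (0, 10, 7)
w2 = Gw1 = (18, 63, 51)
w3 = Gw2 = (87, 462, 360)
w4 = Gw3 = (717, 3222, 2553)
The requested component of w4 is 717.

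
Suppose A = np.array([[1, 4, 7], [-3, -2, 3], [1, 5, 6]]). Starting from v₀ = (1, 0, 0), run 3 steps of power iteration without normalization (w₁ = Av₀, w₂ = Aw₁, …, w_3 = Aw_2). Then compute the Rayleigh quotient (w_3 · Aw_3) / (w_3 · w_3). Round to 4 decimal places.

λ ≈ 6.1426

w1 = Av₀ = (1·1 + 4·0 + 7·0; (-3)·1 + (-2)·0 + 3·0; 1·1 + 5·0 + 6·0) = (1, -3, 1)
w2 = Aw1 = (1·1 + 4·(-3) + 7·1; (-3)·1 + (-2)·(-3) + 3·1; 1·1 + 5·(-3) + 6·1) = (-4, 6, -8)
w3 = Aw2 = (-36, -24, -22)
Aw3 = (-286, 90, -288)
w3·Aw3 = (-36)·(-286) + (-24)·90 + (-22)·(-288) = 14472; w3·w3 = (-36)·(-36) + (-24)·(-24) + (-22)·(-22) = 2356
λ ≈ 14472/2356 = 6.1426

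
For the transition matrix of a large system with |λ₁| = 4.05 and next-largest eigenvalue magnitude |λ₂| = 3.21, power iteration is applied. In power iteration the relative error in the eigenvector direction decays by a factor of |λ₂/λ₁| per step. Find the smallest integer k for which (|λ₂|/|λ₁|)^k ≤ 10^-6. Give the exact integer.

|λ₂/λ₁| = 3.21/4.05 = 0.79259
Need k ≥ ln(10^-6) / ln(0.79259) = -13.8155 / -0.2324 ≈ 59.435
Smallest integer k satisfying the bound: 60

60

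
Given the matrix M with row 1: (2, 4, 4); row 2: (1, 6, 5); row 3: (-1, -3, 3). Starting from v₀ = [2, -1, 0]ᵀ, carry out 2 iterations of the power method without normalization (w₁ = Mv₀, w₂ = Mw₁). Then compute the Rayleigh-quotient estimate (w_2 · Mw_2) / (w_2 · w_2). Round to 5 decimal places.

λ ≈ 4.32740

w1 = Mv₀ = (2·2 + 4·(-1) + 4·0; 1·2 + 6·(-1) + 5·0; (-1)·2 + (-3)·(-1) + 3·0) = (0, -4, 1)
w2 = Mw1 = (2·0 + 4·(-4) + 4·1; 1·0 + 6·(-4) + 5·1; (-1)·0 + (-3)·(-4) + 3·1) = (-12, -19, 15)
Mw2 = (-40, -51, 114)
w2·Mw2 = (-12)·(-40) + (-19)·(-51) + 15·114 = 3159; w2·w2 = (-12)·(-12) + (-19)·(-19) + 15·15 = 730
λ ≈ 3159/730 = 4.32740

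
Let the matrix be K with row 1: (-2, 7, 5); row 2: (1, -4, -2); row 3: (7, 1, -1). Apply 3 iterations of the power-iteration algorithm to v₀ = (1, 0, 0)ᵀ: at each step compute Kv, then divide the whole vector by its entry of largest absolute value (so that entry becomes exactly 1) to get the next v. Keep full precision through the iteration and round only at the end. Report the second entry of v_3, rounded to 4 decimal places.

Kv0 = (-2.00000, 1.00000, 7.00000); divide by 7.00000 → v1 = (-0.28571, 0.14286, 1.00000)
Kv1 = (6.57143, -2.85714, -2.85714); divide by 6.57143 → v2 = (1.00000, -0.43478, -0.43478)
Kv2 = (-7.21739, 3.60870, 7.00000); divide by -7.21739 → v3 = (1.00000, -0.50000, -0.96988)
Requested entry of v3: 166/-332 = -0.5000

-0.5000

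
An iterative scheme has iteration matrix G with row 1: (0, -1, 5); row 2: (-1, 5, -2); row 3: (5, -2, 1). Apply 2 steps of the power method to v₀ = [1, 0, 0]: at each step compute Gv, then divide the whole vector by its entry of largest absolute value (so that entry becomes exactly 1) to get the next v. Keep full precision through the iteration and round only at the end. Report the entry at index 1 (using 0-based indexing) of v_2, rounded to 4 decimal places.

-0.5769

Gv0 = (0.00000, -1.00000, 5.00000); divide by 5.00000 → v1 = (0.00000, -0.20000, 1.00000)
Gv1 = (5.20000, -3.00000, 1.40000); divide by 5.20000 → v2 = (1.00000, -0.57692, 0.26923)
Requested entry of v2: -15/26 = -0.5769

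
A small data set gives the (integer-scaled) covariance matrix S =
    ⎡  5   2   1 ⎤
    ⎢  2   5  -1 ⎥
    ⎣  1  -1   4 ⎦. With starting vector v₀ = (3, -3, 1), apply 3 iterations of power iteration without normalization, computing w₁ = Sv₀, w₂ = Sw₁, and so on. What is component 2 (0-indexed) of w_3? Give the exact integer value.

320

w1 = Sv₀ = (5·3 + 2·(-3) + 1·1; 2·3 + 5·(-3) + (-1)·1; 1·3 + (-1)·(-3) + 4·1) = (10, -10, 10)
w2 = Sw1 = (5·10 + 2·(-10) + 1·10; 2·10 + 5·(-10) + (-1)·10; 1·10 + (-1)·(-10) + 4·10) = (40, -40, 60)
w3 = Sw2 = (180, -180, 320)
The requested component of w3 is 320.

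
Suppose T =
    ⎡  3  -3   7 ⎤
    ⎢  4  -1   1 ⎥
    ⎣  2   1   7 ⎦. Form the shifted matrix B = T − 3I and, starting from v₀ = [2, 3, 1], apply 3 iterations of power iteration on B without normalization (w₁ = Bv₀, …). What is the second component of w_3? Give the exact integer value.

B = T − 3I has rows (0, -3, 7); (4, -4, 1); (2, 1, 4)
w1 = Bv₀ = (0·2 + (-3)·3 + 7·1; 4·2 + (-4)·3 + 1·1; 2·2 + 1·3 + 4·1) = (-2, -3, 11)
w2 = Bw1 = (0·(-2) + (-3)·(-3) + 7·11; 4·(-2) + (-4)·(-3) + 1·11; 2·(-2) + 1·(-3) + 4·11) = (86, 15, 37)
w3 = Bw2 = (214, 321, 335)
Requested component of w3: 321

321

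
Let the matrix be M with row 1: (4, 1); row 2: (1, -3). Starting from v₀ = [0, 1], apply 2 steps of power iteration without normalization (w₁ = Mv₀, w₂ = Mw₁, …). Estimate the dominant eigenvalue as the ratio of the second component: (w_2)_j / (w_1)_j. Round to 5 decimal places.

λ ≈ -3.33333

w1 = Mv₀ = (4·0 + 1·1; 1·0 + (-3)·1) = (1, -3)
w2 = Mw1 = (4·1 + 1·(-3); 1·1 + (-3)·(-3)) = (1, 10)
Ratio at component: 10 / -3 = -3.33333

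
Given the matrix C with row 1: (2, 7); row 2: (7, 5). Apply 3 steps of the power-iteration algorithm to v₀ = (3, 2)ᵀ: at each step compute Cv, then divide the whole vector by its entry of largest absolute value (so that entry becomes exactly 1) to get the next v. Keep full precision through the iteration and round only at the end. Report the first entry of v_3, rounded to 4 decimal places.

Cv0 = (20.00000, 31.00000); divide by 31.00000 → v1 = (0.64516, 1.00000)
Cv1 = (8.29032, 9.51613); divide by 9.51613 → v2 = (0.87119, 1.00000)
Cv2 = (8.74237, 11.09831); divide by 11.09831 → v3 = (0.78772, 1.00000)
Requested entry of v3: 2579/3274 = 0.7877

0.7877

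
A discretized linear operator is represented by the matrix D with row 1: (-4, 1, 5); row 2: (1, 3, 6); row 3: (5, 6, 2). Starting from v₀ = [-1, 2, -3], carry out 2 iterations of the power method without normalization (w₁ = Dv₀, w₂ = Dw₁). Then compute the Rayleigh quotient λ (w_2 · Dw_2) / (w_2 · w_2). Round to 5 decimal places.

3.26895

w1 = Dv₀ = ((-4)·(-1) + 1·2 + 5·(-3); 1·(-1) + 3·2 + 6·(-3); 5·(-1) + 6·2 + 2·(-3)) = (-9, -13, 1)
w2 = Dw1 = ((-4)·(-9) + 1·(-13) + 5·1; 1·(-9) + 3·(-13) + 6·1; 5·(-9) + 6·(-13) + 2·1) = (28, -42, -121)
Dw2 = (-759, -824, -354)
w2·Dw2 = 28·(-759) + (-42)·(-824) + (-121)·(-354) = 56190; w2·w2 = 28·28 + (-42)·(-42) + (-121)·(-121) = 17189
λ ≈ 56190/17189 = 3.26895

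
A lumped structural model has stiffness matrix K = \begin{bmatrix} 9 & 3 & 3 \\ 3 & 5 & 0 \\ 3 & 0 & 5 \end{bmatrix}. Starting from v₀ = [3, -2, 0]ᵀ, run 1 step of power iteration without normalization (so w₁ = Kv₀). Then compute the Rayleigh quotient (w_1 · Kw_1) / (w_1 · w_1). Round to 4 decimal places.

10.3002

w1 = Kv₀ = (21, -1, 9)
Kw1 = (213, 58, 108)
w1·Kw1 = 21·213 + (-1)·58 + 9·108 = 5387; w1·w1 = 21·21 + (-1)·(-1) + 9·9 = 523
λ ≈ 5387/523 = 10.3002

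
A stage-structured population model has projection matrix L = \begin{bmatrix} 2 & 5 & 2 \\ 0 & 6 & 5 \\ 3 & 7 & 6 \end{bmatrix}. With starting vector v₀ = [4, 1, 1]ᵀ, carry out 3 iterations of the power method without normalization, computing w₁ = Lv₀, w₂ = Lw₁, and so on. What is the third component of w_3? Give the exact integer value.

w1 = Lv₀ = (2·4 + 5·1 + 2·1; 0·4 + 6·1 + 5·1; 3·4 + 7·1 + 6·1) = (15, 11, 25)
w2 = Lw1 = (2·15 + 5·11 + 2·25; 0·15 + 6·11 + 5·25; 3·15 + 7·11 + 6·25) = (135, 191, 272)
w3 = Lw2 = (1769, 2506, 3374)
The requested component of w3 is 3374.

3374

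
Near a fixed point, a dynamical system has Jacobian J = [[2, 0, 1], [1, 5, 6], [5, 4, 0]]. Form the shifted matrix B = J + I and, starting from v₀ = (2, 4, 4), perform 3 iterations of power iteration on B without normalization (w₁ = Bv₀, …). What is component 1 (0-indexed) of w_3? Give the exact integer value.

4680

B = J + I has rows (3, 0, 1); (1, 6, 6); (5, 4, 1)
w1 = Bv₀ = (3·2 + 0·4 + 1·4; 1·2 + 6·4 + 6·4; 5·2 + 4·4 + 1·4) = (10, 50, 30)
w2 = Bw1 = (3·10 + 0·50 + 1·30; 1·10 + 6·50 + 6·30; 5·10 + 4·50 + 1·30) = (60, 490, 280)
w3 = Bw2 = (460, 4680, 2540)
Requested component of w3: 4680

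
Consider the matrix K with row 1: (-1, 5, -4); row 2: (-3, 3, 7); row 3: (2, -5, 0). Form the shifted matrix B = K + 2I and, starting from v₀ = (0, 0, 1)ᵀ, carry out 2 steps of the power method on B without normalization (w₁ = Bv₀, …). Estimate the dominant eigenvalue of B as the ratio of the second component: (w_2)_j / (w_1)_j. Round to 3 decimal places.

B = K + 2I has rows (1, 5, -4); (-3, 5, 7); (2, -5, 2)
w1 = Bv₀ = (-4, 7, 2)
w2 = Bw1 = (23, 61, -39)
Ratio: 61/7 = 8.714

8.714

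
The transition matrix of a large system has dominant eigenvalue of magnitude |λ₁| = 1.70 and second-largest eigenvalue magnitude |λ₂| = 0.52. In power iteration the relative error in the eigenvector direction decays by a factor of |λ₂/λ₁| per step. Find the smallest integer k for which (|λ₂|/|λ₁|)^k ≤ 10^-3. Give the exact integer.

6

|λ₂/λ₁| = 0.52/1.70 = 0.30588
Need k ≥ ln(10^-3) / ln(0.30588) = -6.9078 / -1.1846 ≈ 5.832
Smallest integer k satisfying the bound: 6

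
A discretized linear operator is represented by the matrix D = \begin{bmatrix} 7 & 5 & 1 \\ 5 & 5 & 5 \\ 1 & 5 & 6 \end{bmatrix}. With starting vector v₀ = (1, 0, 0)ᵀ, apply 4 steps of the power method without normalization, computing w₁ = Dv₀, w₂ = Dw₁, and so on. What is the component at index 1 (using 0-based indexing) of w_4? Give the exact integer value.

w1 = Dv₀ = (7·1 + 5·0 + 1·0; 5·1 + 5·0 + 5·0; 1·1 + 5·0 + 6·0) = (7, 5, 1)
w2 = Dw1 = (7·7 + 5·5 + 1·1; 5·7 + 5·5 + 5·1; 1·7 + 5·5 + 6·1) = (75, 65, 38)
w3 = Dw2 = (888, 890, 628)
w4 = Dw3 = (11294, 12030, 9106)
The requested component of w4 is 12030.

12030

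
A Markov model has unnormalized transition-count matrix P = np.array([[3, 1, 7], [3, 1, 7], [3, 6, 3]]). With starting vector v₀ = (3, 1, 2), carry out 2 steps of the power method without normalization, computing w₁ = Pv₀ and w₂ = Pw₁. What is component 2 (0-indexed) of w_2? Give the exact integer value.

w1 = Pv₀ = (3·3 + 1·1 + 7·2; 3·3 + 1·1 + 7·2; 3·3 + 6·1 + 3·2) = (24, 24, 21)
w2 = Pw1 = (3·24 + 1·24 + 7·21; 3·24 + 1·24 + 7·21; 3·24 + 6·24 + 3·21) = (243, 243, 279)
The requested component of w2 is 279.

279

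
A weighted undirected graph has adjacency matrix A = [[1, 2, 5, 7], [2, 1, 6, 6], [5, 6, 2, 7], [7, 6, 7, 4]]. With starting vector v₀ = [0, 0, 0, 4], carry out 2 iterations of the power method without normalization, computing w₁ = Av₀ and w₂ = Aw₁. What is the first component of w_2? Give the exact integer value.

328

w1 = Av₀ = (28, 24, 28, 16)
w2 = Aw1 = (328, 344, 452, 600)
The requested component of w2 is 328.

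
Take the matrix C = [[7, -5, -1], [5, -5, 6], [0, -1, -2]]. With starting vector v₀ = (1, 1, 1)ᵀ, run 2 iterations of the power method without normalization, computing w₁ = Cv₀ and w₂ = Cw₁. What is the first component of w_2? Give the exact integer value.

w1 = Cv₀ = (7·1 + (-5)·1 + (-1)·1; 5·1 + (-5)·1 + 6·1; 0·1 + (-1)·1 + (-2)·1) = (1, 6, -3)
w2 = Cw1 = (7·1 + (-5)·6 + (-1)·(-3); 5·1 + (-5)·6 + 6·(-3); 0·1 + (-1)·6 + (-2)·(-3)) = (-20, -43, 0)
The requested component of w2 is -20.

-20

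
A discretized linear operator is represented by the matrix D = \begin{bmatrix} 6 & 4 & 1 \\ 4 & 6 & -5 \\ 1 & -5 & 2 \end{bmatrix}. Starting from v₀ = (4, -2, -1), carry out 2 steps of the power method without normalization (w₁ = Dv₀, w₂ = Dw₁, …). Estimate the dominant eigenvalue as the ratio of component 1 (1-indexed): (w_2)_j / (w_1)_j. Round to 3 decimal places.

9.200

w1 = Dv₀ = (15, 9, 12)
w2 = Dw1 = (138, 54, -6)
Ratio at component: 138 / 15 = 9.200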